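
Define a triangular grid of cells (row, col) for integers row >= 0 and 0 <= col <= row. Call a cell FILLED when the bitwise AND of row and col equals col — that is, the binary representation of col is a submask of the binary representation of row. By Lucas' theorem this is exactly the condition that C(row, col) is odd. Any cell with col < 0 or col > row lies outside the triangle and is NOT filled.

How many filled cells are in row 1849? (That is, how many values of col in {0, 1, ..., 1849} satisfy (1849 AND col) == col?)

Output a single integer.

Answer: 128

Derivation:
1849 in binary = 11100111001
popcount(1849) = number of 1-bits in 11100111001 = 7
A col c satisfies (1849 AND c) == c iff every set bit of c is also set in 1849; each of the 7 set bits of 1849 can independently be on or off in c.
count = 2^7 = 128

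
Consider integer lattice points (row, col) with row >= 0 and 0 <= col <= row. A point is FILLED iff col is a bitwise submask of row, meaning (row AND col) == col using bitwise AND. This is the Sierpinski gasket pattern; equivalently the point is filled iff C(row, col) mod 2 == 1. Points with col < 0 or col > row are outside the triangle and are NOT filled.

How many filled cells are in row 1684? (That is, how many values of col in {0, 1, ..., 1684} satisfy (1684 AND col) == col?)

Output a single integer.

1684 in binary = 11010010100
popcount(1684) = number of 1-bits in 11010010100 = 5
A col c satisfies (1684 AND c) == c iff every set bit of c is also set in 1684; each of the 5 set bits of 1684 can independently be on or off in c.
count = 2^5 = 32

Answer: 32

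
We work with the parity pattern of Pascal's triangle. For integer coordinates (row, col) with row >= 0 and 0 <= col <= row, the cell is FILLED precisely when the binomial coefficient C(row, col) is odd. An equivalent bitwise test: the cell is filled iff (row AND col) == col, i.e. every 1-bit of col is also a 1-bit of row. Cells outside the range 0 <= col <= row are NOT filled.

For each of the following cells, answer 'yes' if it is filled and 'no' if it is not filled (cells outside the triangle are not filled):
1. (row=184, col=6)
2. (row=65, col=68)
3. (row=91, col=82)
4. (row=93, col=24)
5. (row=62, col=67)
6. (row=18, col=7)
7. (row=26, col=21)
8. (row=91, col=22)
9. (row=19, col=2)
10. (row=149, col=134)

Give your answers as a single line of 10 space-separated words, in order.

(184,6): row=0b10111000, col=0b110, row AND col = 0b0 = 0; 0 != 6 -> empty
(65,68): col outside [0, 65] -> not filled
(91,82): row=0b1011011, col=0b1010010, row AND col = 0b1010010 = 82; 82 == 82 -> filled
(93,24): row=0b1011101, col=0b11000, row AND col = 0b11000 = 24; 24 == 24 -> filled
(62,67): col outside [0, 62] -> not filled
(18,7): row=0b10010, col=0b111, row AND col = 0b10 = 2; 2 != 7 -> empty
(26,21): row=0b11010, col=0b10101, row AND col = 0b10000 = 16; 16 != 21 -> empty
(91,22): row=0b1011011, col=0b10110, row AND col = 0b10010 = 18; 18 != 22 -> empty
(19,2): row=0b10011, col=0b10, row AND col = 0b10 = 2; 2 == 2 -> filled
(149,134): row=0b10010101, col=0b10000110, row AND col = 0b10000100 = 132; 132 != 134 -> empty

Answer: no no yes yes no no no no yes no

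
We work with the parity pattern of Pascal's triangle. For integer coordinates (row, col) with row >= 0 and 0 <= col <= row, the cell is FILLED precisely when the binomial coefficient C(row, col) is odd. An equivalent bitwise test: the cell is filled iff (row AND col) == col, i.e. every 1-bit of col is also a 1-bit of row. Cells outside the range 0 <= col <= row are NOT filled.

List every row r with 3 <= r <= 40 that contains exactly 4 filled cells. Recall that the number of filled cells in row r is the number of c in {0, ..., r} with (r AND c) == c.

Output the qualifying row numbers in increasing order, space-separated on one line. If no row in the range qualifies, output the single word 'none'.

Answer: 3 5 6 9 10 12 17 18 20 24 33 34 36 40

Derivation:
Row r has 2^popcount(r) filled cells, so we need popcount(r) = log2(4) = 2.
Scan r = 3..40 and keep those with exactly 2 one-bits:
r=3=11 popcount=2 -> KEEP
r=4=100 popcount=1 -> skip
r=5=101 popcount=2 -> KEEP
r=6=110 popcount=2 -> KEEP
r=7=111 popcount=3 -> skip
r=8=1000 popcount=1 -> skip
r=9=1001 popcount=2 -> KEEP
r=10=1010 popcount=2 -> KEEP
r=11=1011 popcount=3 -> skip
r=12=1100 popcount=2 -> KEEP
r=13=1101 popcount=3 -> skip
r=14=1110 popcount=3 -> skip
r=15=1111 popcount=4 -> skip
r=16=10000 popcount=1 -> skip
r=17=10001 popcount=2 -> KEEP
r=18=10010 popcount=2 -> KEEP
r=19=10011 popcount=3 -> skip
r=20=10100 popcount=2 -> KEEP
r=21=10101 popcount=3 -> skip
r=22=10110 popcount=3 -> skip
r=23=10111 popcount=4 -> skip
r=24=11000 popcount=2 -> KEEP
r=25=11001 popcount=3 -> skip
r=26=11010 popcount=3 -> skip
r=27=11011 popcount=4 -> skip
r=28=11100 popcount=3 -> skip
r=29=11101 popcount=4 -> skip
r=30=11110 popcount=4 -> skip
r=31=11111 popcount=5 -> skip
r=32=100000 popcount=1 -> skip
r=33=100001 popcount=2 -> KEEP
r=34=100010 popcount=2 -> KEEP
r=35=100011 popcount=3 -> skip
r=36=100100 popcount=2 -> KEEP
r=37=100101 popcount=3 -> skip
r=38=100110 popcount=3 -> skip
r=39=100111 popcount=4 -> skip
r=40=101000 popcount=2 -> KEEP
Kept rows: 3 5 6 9 10 12 17 18 20 24 33 34 36 40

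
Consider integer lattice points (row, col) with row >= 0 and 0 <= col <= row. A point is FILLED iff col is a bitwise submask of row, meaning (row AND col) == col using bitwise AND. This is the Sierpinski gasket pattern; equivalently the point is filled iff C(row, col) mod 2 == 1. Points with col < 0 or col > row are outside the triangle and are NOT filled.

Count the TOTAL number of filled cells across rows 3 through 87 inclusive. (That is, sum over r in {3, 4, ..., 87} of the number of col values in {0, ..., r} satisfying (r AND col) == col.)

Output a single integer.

r3=11 pc2: +4 =4
r4=100 pc1: +2 =6
r5=101 pc2: +4 =10
r6=110 pc2: +4 =14
r7=111 pc3: +8 =22
r8=1000 pc1: +2 =24
r9=1001 pc2: +4 =28
r10=1010 pc2: +4 =32
r11=1011 pc3: +8 =40
r12=1100 pc2: +4 =44
r13=1101 pc3: +8 =52
r14=1110 pc3: +8 =60
r15=1111 pc4: +16 =76
r16=10000 pc1: +2 =78
r17=10001 pc2: +4 =82
r18=10010 pc2: +4 =86
r19=10011 pc3: +8 =94
r20=10100 pc2: +4 =98
r21=10101 pc3: +8 =106
r22=10110 pc3: +8 =114
r23=10111 pc4: +16 =130
r24=11000 pc2: +4 =134
r25=11001 pc3: +8 =142
r26=11010 pc3: +8 =150
r27=11011 pc4: +16 =166
r28=11100 pc3: +8 =174
r29=11101 pc4: +16 =190
r30=11110 pc4: +16 =206
r31=11111 pc5: +32 =238
r32=100000 pc1: +2 =240
r33=100001 pc2: +4 =244
r34=100010 pc2: +4 =248
r35=100011 pc3: +8 =256
r36=100100 pc2: +4 =260
r37=100101 pc3: +8 =268
r38=100110 pc3: +8 =276
r39=100111 pc4: +16 =292
r40=101000 pc2: +4 =296
r41=101001 pc3: +8 =304
r42=101010 pc3: +8 =312
r43=101011 pc4: +16 =328
r44=101100 pc3: +8 =336
r45=101101 pc4: +16 =352
r46=101110 pc4: +16 =368
r47=101111 pc5: +32 =400
r48=110000 pc2: +4 =404
r49=110001 pc3: +8 =412
r50=110010 pc3: +8 =420
r51=110011 pc4: +16 =436
r52=110100 pc3: +8 =444
r53=110101 pc4: +16 =460
r54=110110 pc4: +16 =476
r55=110111 pc5: +32 =508
r56=111000 pc3: +8 =516
r57=111001 pc4: +16 =532
r58=111010 pc4: +16 =548
r59=111011 pc5: +32 =580
r60=111100 pc4: +16 =596
r61=111101 pc5: +32 =628
r62=111110 pc5: +32 =660
r63=111111 pc6: +64 =724
r64=1000000 pc1: +2 =726
r65=1000001 pc2: +4 =730
r66=1000010 pc2: +4 =734
r67=1000011 pc3: +8 =742
r68=1000100 pc2: +4 =746
r69=1000101 pc3: +8 =754
r70=1000110 pc3: +8 =762
r71=1000111 pc4: +16 =778
r72=1001000 pc2: +4 =782
r73=1001001 pc3: +8 =790
r74=1001010 pc3: +8 =798
r75=1001011 pc4: +16 =814
r76=1001100 pc3: +8 =822
r77=1001101 pc4: +16 =838
r78=1001110 pc4: +16 =854
r79=1001111 pc5: +32 =886
r80=1010000 pc2: +4 =890
r81=1010001 pc3: +8 =898
r82=1010010 pc3: +8 =906
r83=1010011 pc4: +16 =922
r84=1010100 pc3: +8 =930
r85=1010101 pc4: +16 =946
r86=1010110 pc4: +16 =962
r87=1010111 pc5: +32 =994

Answer: 994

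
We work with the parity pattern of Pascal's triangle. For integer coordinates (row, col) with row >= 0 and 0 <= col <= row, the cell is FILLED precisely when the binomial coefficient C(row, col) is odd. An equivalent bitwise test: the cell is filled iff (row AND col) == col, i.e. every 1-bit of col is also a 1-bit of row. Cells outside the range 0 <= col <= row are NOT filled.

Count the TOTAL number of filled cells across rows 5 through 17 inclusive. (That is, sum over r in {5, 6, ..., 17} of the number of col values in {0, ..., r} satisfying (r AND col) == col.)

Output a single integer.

Answer: 76

Derivation:
r5=101 pc2: +4 =4
r6=110 pc2: +4 =8
r7=111 pc3: +8 =16
r8=1000 pc1: +2 =18
r9=1001 pc2: +4 =22
r10=1010 pc2: +4 =26
r11=1011 pc3: +8 =34
r12=1100 pc2: +4 =38
r13=1101 pc3: +8 =46
r14=1110 pc3: +8 =54
r15=1111 pc4: +16 =70
r16=10000 pc1: +2 =72
r17=10001 pc2: +4 =76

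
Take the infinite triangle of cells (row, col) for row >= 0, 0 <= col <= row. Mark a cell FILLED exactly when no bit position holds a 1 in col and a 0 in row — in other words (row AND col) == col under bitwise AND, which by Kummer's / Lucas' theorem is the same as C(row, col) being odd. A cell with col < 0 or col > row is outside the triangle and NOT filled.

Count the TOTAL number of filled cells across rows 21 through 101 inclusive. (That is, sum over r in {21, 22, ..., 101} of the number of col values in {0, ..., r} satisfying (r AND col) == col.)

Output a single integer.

r21=10101 pc3: +8 =8
r22=10110 pc3: +8 =16
r23=10111 pc4: +16 =32
r24=11000 pc2: +4 =36
r25=11001 pc3: +8 =44
r26=11010 pc3: +8 =52
r27=11011 pc4: +16 =68
r28=11100 pc3: +8 =76
r29=11101 pc4: +16 =92
r30=11110 pc4: +16 =108
r31=11111 pc5: +32 =140
r32=100000 pc1: +2 =142
r33=100001 pc2: +4 =146
r34=100010 pc2: +4 =150
r35=100011 pc3: +8 =158
r36=100100 pc2: +4 =162
r37=100101 pc3: +8 =170
r38=100110 pc3: +8 =178
r39=100111 pc4: +16 =194
r40=101000 pc2: +4 =198
r41=101001 pc3: +8 =206
r42=101010 pc3: +8 =214
r43=101011 pc4: +16 =230
r44=101100 pc3: +8 =238
r45=101101 pc4: +16 =254
r46=101110 pc4: +16 =270
r47=101111 pc5: +32 =302
r48=110000 pc2: +4 =306
r49=110001 pc3: +8 =314
r50=110010 pc3: +8 =322
r51=110011 pc4: +16 =338
r52=110100 pc3: +8 =346
r53=110101 pc4: +16 =362
r54=110110 pc4: +16 =378
r55=110111 pc5: +32 =410
r56=111000 pc3: +8 =418
r57=111001 pc4: +16 =434
r58=111010 pc4: +16 =450
r59=111011 pc5: +32 =482
r60=111100 pc4: +16 =498
r61=111101 pc5: +32 =530
r62=111110 pc5: +32 =562
r63=111111 pc6: +64 =626
r64=1000000 pc1: +2 =628
r65=1000001 pc2: +4 =632
r66=1000010 pc2: +4 =636
r67=1000011 pc3: +8 =644
r68=1000100 pc2: +4 =648
r69=1000101 pc3: +8 =656
r70=1000110 pc3: +8 =664
r71=1000111 pc4: +16 =680
r72=1001000 pc2: +4 =684
r73=1001001 pc3: +8 =692
r74=1001010 pc3: +8 =700
r75=1001011 pc4: +16 =716
r76=1001100 pc3: +8 =724
r77=1001101 pc4: +16 =740
r78=1001110 pc4: +16 =756
r79=1001111 pc5: +32 =788
r80=1010000 pc2: +4 =792
r81=1010001 pc3: +8 =800
r82=1010010 pc3: +8 =808
r83=1010011 pc4: +16 =824
r84=1010100 pc3: +8 =832
r85=1010101 pc4: +16 =848
r86=1010110 pc4: +16 =864
r87=1010111 pc5: +32 =896
r88=1011000 pc3: +8 =904
r89=1011001 pc4: +16 =920
r90=1011010 pc4: +16 =936
r91=1011011 pc5: +32 =968
r92=1011100 pc4: +16 =984
r93=1011101 pc5: +32 =1016
r94=1011110 pc5: +32 =1048
r95=1011111 pc6: +64 =1112
r96=1100000 pc2: +4 =1116
r97=1100001 pc3: +8 =1124
r98=1100010 pc3: +8 =1132
r99=1100011 pc4: +16 =1148
r100=1100100 pc3: +8 =1156
r101=1100101 pc4: +16 =1172

Answer: 1172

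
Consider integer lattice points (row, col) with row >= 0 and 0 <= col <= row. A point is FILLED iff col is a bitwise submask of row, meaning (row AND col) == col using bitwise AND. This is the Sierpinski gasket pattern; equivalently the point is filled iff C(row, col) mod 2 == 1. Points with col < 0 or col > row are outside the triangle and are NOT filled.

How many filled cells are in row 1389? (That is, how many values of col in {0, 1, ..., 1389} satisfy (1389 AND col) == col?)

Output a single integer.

Answer: 128

Derivation:
1389 in binary = 10101101101
popcount(1389) = number of 1-bits in 10101101101 = 7
A col c satisfies (1389 AND c) == c iff every set bit of c is also set in 1389; each of the 7 set bits of 1389 can independently be on or off in c.
count = 2^7 = 128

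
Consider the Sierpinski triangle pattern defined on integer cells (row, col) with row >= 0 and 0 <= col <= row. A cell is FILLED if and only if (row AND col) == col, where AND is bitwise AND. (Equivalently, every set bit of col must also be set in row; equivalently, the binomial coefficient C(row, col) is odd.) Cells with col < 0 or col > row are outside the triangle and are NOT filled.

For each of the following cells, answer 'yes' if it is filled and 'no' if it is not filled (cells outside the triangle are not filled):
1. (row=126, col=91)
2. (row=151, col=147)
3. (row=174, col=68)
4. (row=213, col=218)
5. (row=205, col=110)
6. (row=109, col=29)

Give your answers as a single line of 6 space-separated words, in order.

(126,91): row=0b1111110, col=0b1011011, row AND col = 0b1011010 = 90; 90 != 91 -> empty
(151,147): row=0b10010111, col=0b10010011, row AND col = 0b10010011 = 147; 147 == 147 -> filled
(174,68): row=0b10101110, col=0b1000100, row AND col = 0b100 = 4; 4 != 68 -> empty
(213,218): col outside [0, 213] -> not filled
(205,110): row=0b11001101, col=0b1101110, row AND col = 0b1001100 = 76; 76 != 110 -> empty
(109,29): row=0b1101101, col=0b11101, row AND col = 0b1101 = 13; 13 != 29 -> empty

Answer: no yes no no no no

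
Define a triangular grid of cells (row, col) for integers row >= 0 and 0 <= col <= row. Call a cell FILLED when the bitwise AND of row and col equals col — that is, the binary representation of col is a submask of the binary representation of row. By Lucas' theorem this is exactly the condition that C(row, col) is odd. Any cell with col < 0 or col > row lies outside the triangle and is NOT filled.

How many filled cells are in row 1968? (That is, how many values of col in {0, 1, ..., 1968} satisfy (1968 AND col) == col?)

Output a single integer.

1968 in binary = 11110110000
popcount(1968) = number of 1-bits in 11110110000 = 6
A col c satisfies (1968 AND c) == c iff every set bit of c is also set in 1968; each of the 6 set bits of 1968 can independently be on or off in c.
count = 2^6 = 64

Answer: 64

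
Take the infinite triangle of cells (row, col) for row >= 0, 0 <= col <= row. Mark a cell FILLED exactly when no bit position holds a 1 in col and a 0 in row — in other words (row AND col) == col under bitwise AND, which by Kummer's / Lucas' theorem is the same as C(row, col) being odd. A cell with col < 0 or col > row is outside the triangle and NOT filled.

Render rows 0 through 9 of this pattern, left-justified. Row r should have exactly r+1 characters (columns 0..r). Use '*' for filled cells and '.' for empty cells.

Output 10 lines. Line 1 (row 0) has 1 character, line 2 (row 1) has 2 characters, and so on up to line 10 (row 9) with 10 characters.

Answer: *
**
*.*
****
*...*
**..**
*.*.*.*
********
*.......*
**......**

Derivation:
r0=0: *
r1=1: **
r2=10: *.*
r3=11: ****
r4=100: *...*
r5=101: **..**
r6=110: *.*.*.*
r7=111: ********
r8=1000: *.......*
r9=1001: **......**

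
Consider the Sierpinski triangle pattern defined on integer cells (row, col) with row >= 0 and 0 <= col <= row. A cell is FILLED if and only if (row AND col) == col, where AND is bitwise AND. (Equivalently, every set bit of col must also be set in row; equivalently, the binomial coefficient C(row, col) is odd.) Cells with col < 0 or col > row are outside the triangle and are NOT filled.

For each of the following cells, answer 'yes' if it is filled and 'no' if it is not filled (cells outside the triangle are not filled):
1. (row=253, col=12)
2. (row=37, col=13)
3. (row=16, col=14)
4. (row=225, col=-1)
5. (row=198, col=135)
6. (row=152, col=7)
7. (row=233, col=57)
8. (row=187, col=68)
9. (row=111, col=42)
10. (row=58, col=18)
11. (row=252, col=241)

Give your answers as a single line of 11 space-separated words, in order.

Answer: yes no no no no no no no yes yes no

Derivation:
(253,12): row=0b11111101, col=0b1100, row AND col = 0b1100 = 12; 12 == 12 -> filled
(37,13): row=0b100101, col=0b1101, row AND col = 0b101 = 5; 5 != 13 -> empty
(16,14): row=0b10000, col=0b1110, row AND col = 0b0 = 0; 0 != 14 -> empty
(225,-1): col outside [0, 225] -> not filled
(198,135): row=0b11000110, col=0b10000111, row AND col = 0b10000110 = 134; 134 != 135 -> empty
(152,7): row=0b10011000, col=0b111, row AND col = 0b0 = 0; 0 != 7 -> empty
(233,57): row=0b11101001, col=0b111001, row AND col = 0b101001 = 41; 41 != 57 -> empty
(187,68): row=0b10111011, col=0b1000100, row AND col = 0b0 = 0; 0 != 68 -> empty
(111,42): row=0b1101111, col=0b101010, row AND col = 0b101010 = 42; 42 == 42 -> filled
(58,18): row=0b111010, col=0b10010, row AND col = 0b10010 = 18; 18 == 18 -> filled
(252,241): row=0b11111100, col=0b11110001, row AND col = 0b11110000 = 240; 240 != 241 -> empty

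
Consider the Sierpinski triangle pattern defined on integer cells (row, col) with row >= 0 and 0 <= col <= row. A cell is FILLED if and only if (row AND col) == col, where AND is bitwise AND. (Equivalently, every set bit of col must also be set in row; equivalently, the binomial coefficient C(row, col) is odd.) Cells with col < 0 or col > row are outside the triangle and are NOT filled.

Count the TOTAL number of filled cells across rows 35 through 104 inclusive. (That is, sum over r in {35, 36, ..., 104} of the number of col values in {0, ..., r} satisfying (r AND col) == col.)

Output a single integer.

r35=100011 pc3: +8 =8
r36=100100 pc2: +4 =12
r37=100101 pc3: +8 =20
r38=100110 pc3: +8 =28
r39=100111 pc4: +16 =44
r40=101000 pc2: +4 =48
r41=101001 pc3: +8 =56
r42=101010 pc3: +8 =64
r43=101011 pc4: +16 =80
r44=101100 pc3: +8 =88
r45=101101 pc4: +16 =104
r46=101110 pc4: +16 =120
r47=101111 pc5: +32 =152
r48=110000 pc2: +4 =156
r49=110001 pc3: +8 =164
r50=110010 pc3: +8 =172
r51=110011 pc4: +16 =188
r52=110100 pc3: +8 =196
r53=110101 pc4: +16 =212
r54=110110 pc4: +16 =228
r55=110111 pc5: +32 =260
r56=111000 pc3: +8 =268
r57=111001 pc4: +16 =284
r58=111010 pc4: +16 =300
r59=111011 pc5: +32 =332
r60=111100 pc4: +16 =348
r61=111101 pc5: +32 =380
r62=111110 pc5: +32 =412
r63=111111 pc6: +64 =476
r64=1000000 pc1: +2 =478
r65=1000001 pc2: +4 =482
r66=1000010 pc2: +4 =486
r67=1000011 pc3: +8 =494
r68=1000100 pc2: +4 =498
r69=1000101 pc3: +8 =506
r70=1000110 pc3: +8 =514
r71=1000111 pc4: +16 =530
r72=1001000 pc2: +4 =534
r73=1001001 pc3: +8 =542
r74=1001010 pc3: +8 =550
r75=1001011 pc4: +16 =566
r76=1001100 pc3: +8 =574
r77=1001101 pc4: +16 =590
r78=1001110 pc4: +16 =606
r79=1001111 pc5: +32 =638
r80=1010000 pc2: +4 =642
r81=1010001 pc3: +8 =650
r82=1010010 pc3: +8 =658
r83=1010011 pc4: +16 =674
r84=1010100 pc3: +8 =682
r85=1010101 pc4: +16 =698
r86=1010110 pc4: +16 =714
r87=1010111 pc5: +32 =746
r88=1011000 pc3: +8 =754
r89=1011001 pc4: +16 =770
r90=1011010 pc4: +16 =786
r91=1011011 pc5: +32 =818
r92=1011100 pc4: +16 =834
r93=1011101 pc5: +32 =866
r94=1011110 pc5: +32 =898
r95=1011111 pc6: +64 =962
r96=1100000 pc2: +4 =966
r97=1100001 pc3: +8 =974
r98=1100010 pc3: +8 =982
r99=1100011 pc4: +16 =998
r100=1100100 pc3: +8 =1006
r101=1100101 pc4: +16 =1022
r102=1100110 pc4: +16 =1038
r103=1100111 pc5: +32 =1070
r104=1101000 pc3: +8 =1078

Answer: 1078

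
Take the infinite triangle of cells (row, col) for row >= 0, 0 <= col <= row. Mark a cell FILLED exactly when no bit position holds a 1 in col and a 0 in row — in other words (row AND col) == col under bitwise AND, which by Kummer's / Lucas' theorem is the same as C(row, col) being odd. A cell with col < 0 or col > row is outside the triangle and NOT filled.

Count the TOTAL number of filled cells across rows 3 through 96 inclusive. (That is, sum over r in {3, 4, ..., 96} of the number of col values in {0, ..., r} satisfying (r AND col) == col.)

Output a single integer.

Answer: 1214

Derivation:
r3=11 pc2: +4 =4
r4=100 pc1: +2 =6
r5=101 pc2: +4 =10
r6=110 pc2: +4 =14
r7=111 pc3: +8 =22
r8=1000 pc1: +2 =24
r9=1001 pc2: +4 =28
r10=1010 pc2: +4 =32
r11=1011 pc3: +8 =40
r12=1100 pc2: +4 =44
r13=1101 pc3: +8 =52
r14=1110 pc3: +8 =60
r15=1111 pc4: +16 =76
r16=10000 pc1: +2 =78
r17=10001 pc2: +4 =82
r18=10010 pc2: +4 =86
r19=10011 pc3: +8 =94
r20=10100 pc2: +4 =98
r21=10101 pc3: +8 =106
r22=10110 pc3: +8 =114
r23=10111 pc4: +16 =130
r24=11000 pc2: +4 =134
r25=11001 pc3: +8 =142
r26=11010 pc3: +8 =150
r27=11011 pc4: +16 =166
r28=11100 pc3: +8 =174
r29=11101 pc4: +16 =190
r30=11110 pc4: +16 =206
r31=11111 pc5: +32 =238
r32=100000 pc1: +2 =240
r33=100001 pc2: +4 =244
r34=100010 pc2: +4 =248
r35=100011 pc3: +8 =256
r36=100100 pc2: +4 =260
r37=100101 pc3: +8 =268
r38=100110 pc3: +8 =276
r39=100111 pc4: +16 =292
r40=101000 pc2: +4 =296
r41=101001 pc3: +8 =304
r42=101010 pc3: +8 =312
r43=101011 pc4: +16 =328
r44=101100 pc3: +8 =336
r45=101101 pc4: +16 =352
r46=101110 pc4: +16 =368
r47=101111 pc5: +32 =400
r48=110000 pc2: +4 =404
r49=110001 pc3: +8 =412
r50=110010 pc3: +8 =420
r51=110011 pc4: +16 =436
r52=110100 pc3: +8 =444
r53=110101 pc4: +16 =460
r54=110110 pc4: +16 =476
r55=110111 pc5: +32 =508
r56=111000 pc3: +8 =516
r57=111001 pc4: +16 =532
r58=111010 pc4: +16 =548
r59=111011 pc5: +32 =580
r60=111100 pc4: +16 =596
r61=111101 pc5: +32 =628
r62=111110 pc5: +32 =660
r63=111111 pc6: +64 =724
r64=1000000 pc1: +2 =726
r65=1000001 pc2: +4 =730
r66=1000010 pc2: +4 =734
r67=1000011 pc3: +8 =742
r68=1000100 pc2: +4 =746
r69=1000101 pc3: +8 =754
r70=1000110 pc3: +8 =762
r71=1000111 pc4: +16 =778
r72=1001000 pc2: +4 =782
r73=1001001 pc3: +8 =790
r74=1001010 pc3: +8 =798
r75=1001011 pc4: +16 =814
r76=1001100 pc3: +8 =822
r77=1001101 pc4: +16 =838
r78=1001110 pc4: +16 =854
r79=1001111 pc5: +32 =886
r80=1010000 pc2: +4 =890
r81=1010001 pc3: +8 =898
r82=1010010 pc3: +8 =906
r83=1010011 pc4: +16 =922
r84=1010100 pc3: +8 =930
r85=1010101 pc4: +16 =946
r86=1010110 pc4: +16 =962
r87=1010111 pc5: +32 =994
r88=1011000 pc3: +8 =1002
r89=1011001 pc4: +16 =1018
r90=1011010 pc4: +16 =1034
r91=1011011 pc5: +32 =1066
r92=1011100 pc4: +16 =1082
r93=1011101 pc5: +32 =1114
r94=1011110 pc5: +32 =1146
r95=1011111 pc6: +64 =1210
r96=1100000 pc2: +4 =1214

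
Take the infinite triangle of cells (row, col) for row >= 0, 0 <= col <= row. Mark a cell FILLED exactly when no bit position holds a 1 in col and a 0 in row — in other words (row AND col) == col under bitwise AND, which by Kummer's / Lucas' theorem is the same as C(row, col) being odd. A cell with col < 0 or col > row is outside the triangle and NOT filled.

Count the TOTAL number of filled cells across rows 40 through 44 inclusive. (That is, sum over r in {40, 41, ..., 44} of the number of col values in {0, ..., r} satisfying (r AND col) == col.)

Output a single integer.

Answer: 44

Derivation:
r40=101000 pc2: +4 =4
r41=101001 pc3: +8 =12
r42=101010 pc3: +8 =20
r43=101011 pc4: +16 =36
r44=101100 pc3: +8 =44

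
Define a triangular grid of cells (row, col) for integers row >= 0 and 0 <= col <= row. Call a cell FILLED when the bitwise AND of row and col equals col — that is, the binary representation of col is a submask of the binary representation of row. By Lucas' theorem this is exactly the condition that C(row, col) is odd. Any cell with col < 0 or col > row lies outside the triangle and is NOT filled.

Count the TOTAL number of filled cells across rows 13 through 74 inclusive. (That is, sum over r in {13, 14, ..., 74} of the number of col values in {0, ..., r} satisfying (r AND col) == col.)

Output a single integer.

Answer: 754

Derivation:
r13=1101 pc3: +8 =8
r14=1110 pc3: +8 =16
r15=1111 pc4: +16 =32
r16=10000 pc1: +2 =34
r17=10001 pc2: +4 =38
r18=10010 pc2: +4 =42
r19=10011 pc3: +8 =50
r20=10100 pc2: +4 =54
r21=10101 pc3: +8 =62
r22=10110 pc3: +8 =70
r23=10111 pc4: +16 =86
r24=11000 pc2: +4 =90
r25=11001 pc3: +8 =98
r26=11010 pc3: +8 =106
r27=11011 pc4: +16 =122
r28=11100 pc3: +8 =130
r29=11101 pc4: +16 =146
r30=11110 pc4: +16 =162
r31=11111 pc5: +32 =194
r32=100000 pc1: +2 =196
r33=100001 pc2: +4 =200
r34=100010 pc2: +4 =204
r35=100011 pc3: +8 =212
r36=100100 pc2: +4 =216
r37=100101 pc3: +8 =224
r38=100110 pc3: +8 =232
r39=100111 pc4: +16 =248
r40=101000 pc2: +4 =252
r41=101001 pc3: +8 =260
r42=101010 pc3: +8 =268
r43=101011 pc4: +16 =284
r44=101100 pc3: +8 =292
r45=101101 pc4: +16 =308
r46=101110 pc4: +16 =324
r47=101111 pc5: +32 =356
r48=110000 pc2: +4 =360
r49=110001 pc3: +8 =368
r50=110010 pc3: +8 =376
r51=110011 pc4: +16 =392
r52=110100 pc3: +8 =400
r53=110101 pc4: +16 =416
r54=110110 pc4: +16 =432
r55=110111 pc5: +32 =464
r56=111000 pc3: +8 =472
r57=111001 pc4: +16 =488
r58=111010 pc4: +16 =504
r59=111011 pc5: +32 =536
r60=111100 pc4: +16 =552
r61=111101 pc5: +32 =584
r62=111110 pc5: +32 =616
r63=111111 pc6: +64 =680
r64=1000000 pc1: +2 =682
r65=1000001 pc2: +4 =686
r66=1000010 pc2: +4 =690
r67=1000011 pc3: +8 =698
r68=1000100 pc2: +4 =702
r69=1000101 pc3: +8 =710
r70=1000110 pc3: +8 =718
r71=1000111 pc4: +16 =734
r72=1001000 pc2: +4 =738
r73=1001001 pc3: +8 =746
r74=1001010 pc3: +8 =754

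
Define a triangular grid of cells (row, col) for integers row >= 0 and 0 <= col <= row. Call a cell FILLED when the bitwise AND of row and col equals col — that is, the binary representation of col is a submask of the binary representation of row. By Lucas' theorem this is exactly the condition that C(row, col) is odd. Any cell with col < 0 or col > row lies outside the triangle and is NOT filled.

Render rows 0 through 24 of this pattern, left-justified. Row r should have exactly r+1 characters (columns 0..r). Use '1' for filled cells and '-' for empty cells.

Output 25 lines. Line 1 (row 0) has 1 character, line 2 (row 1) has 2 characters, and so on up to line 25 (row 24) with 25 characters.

Answer: 1
11
1-1
1111
1---1
11--11
1-1-1-1
11111111
1-------1
11------11
1-1-----1-1
1111----1111
1---1---1---1
11--11--11--11
1-1-1-1-1-1-1-1
1111111111111111
1---------------1
11--------------11
1-1-------------1-1
1111------------1111
1---1-----------1---1
11--11----------11--11
1-1-1-1---------1-1-1-1
11111111--------11111111
1-------1-------1-------1

Derivation:
r0=0: 1
r1=1: 11
r2=10: 1-1
r3=11: 1111
r4=100: 1---1
r5=101: 11--11
r6=110: 1-1-1-1
r7=111: 11111111
r8=1000: 1-------1
r9=1001: 11------11
r10=1010: 1-1-----1-1
r11=1011: 1111----1111
r12=1100: 1---1---1---1
r13=1101: 11--11--11--11
r14=1110: 1-1-1-1-1-1-1-1
r15=1111: 1111111111111111
r16=10000: 1---------------1
r17=10001: 11--------------11
r18=10010: 1-1-------------1-1
r19=10011: 1111------------1111
r20=10100: 1---1-----------1---1
r21=10101: 11--11----------11--11
r22=10110: 1-1-1-1---------1-1-1-1
r23=10111: 11111111--------11111111
r24=11000: 1-------1-------1-------1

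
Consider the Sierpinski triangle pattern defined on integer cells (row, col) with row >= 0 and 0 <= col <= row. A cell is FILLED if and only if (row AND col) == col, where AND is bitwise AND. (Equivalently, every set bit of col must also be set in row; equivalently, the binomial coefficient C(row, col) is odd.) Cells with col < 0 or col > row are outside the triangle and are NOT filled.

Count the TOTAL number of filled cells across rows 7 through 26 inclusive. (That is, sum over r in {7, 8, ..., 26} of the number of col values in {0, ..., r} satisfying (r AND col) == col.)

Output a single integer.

r7=111 pc3: +8 =8
r8=1000 pc1: +2 =10
r9=1001 pc2: +4 =14
r10=1010 pc2: +4 =18
r11=1011 pc3: +8 =26
r12=1100 pc2: +4 =30
r13=1101 pc3: +8 =38
r14=1110 pc3: +8 =46
r15=1111 pc4: +16 =62
r16=10000 pc1: +2 =64
r17=10001 pc2: +4 =68
r18=10010 pc2: +4 =72
r19=10011 pc3: +8 =80
r20=10100 pc2: +4 =84
r21=10101 pc3: +8 =92
r22=10110 pc3: +8 =100
r23=10111 pc4: +16 =116
r24=11000 pc2: +4 =120
r25=11001 pc3: +8 =128
r26=11010 pc3: +8 =136

Answer: 136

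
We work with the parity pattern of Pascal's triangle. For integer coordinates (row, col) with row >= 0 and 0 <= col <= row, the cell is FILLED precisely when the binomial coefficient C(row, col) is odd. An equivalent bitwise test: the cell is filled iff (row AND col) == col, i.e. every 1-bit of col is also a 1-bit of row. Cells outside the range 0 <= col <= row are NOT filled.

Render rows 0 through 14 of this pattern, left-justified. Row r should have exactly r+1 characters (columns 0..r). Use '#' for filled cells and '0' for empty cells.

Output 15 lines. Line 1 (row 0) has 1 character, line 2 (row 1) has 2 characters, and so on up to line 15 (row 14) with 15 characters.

r0=0: #
r1=1: ##
r2=10: #0#
r3=11: ####
r4=100: #000#
r5=101: ##00##
r6=110: #0#0#0#
r7=111: ########
r8=1000: #0000000#
r9=1001: ##000000##
r10=1010: #0#00000#0#
r11=1011: ####0000####
r12=1100: #000#000#000#
r13=1101: ##00##00##00##
r14=1110: #0#0#0#0#0#0#0#

Answer: #
##
#0#
####
#000#
##00##
#0#0#0#
########
#0000000#
##000000##
#0#00000#0#
####0000####
#000#000#000#
##00##00##00##
#0#0#0#0#0#0#0#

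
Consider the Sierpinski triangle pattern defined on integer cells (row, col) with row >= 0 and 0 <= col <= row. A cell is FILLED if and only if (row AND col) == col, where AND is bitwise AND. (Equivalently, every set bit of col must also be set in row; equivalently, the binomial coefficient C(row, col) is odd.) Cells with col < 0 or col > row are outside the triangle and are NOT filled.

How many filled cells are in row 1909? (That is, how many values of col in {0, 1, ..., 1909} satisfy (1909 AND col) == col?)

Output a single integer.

Answer: 256

Derivation:
1909 in binary = 11101110101
popcount(1909) = number of 1-bits in 11101110101 = 8
A col c satisfies (1909 AND c) == c iff every set bit of c is also set in 1909; each of the 8 set bits of 1909 can independently be on or off in c.
count = 2^8 = 256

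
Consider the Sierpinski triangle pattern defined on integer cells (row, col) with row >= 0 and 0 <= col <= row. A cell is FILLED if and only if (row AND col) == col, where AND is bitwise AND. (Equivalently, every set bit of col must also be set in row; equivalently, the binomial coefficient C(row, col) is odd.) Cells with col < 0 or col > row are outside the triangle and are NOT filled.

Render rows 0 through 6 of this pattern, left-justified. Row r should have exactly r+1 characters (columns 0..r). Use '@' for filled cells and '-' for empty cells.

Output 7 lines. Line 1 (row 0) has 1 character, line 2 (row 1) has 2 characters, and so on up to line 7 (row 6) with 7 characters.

Answer: @
@@
@-@
@@@@
@---@
@@--@@
@-@-@-@

Derivation:
r0=0: @
r1=1: @@
r2=10: @-@
r3=11: @@@@
r4=100: @---@
r5=101: @@--@@
r6=110: @-@-@-@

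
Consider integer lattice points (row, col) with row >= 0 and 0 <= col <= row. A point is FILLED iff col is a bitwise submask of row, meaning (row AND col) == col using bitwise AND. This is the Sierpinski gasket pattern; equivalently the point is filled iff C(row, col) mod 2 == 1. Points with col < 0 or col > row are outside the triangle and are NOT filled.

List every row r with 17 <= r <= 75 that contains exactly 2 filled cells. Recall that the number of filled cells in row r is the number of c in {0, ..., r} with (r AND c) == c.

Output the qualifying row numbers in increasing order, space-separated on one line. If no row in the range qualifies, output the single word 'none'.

Row r has 2^popcount(r) filled cells, so we need popcount(r) = log2(2) = 1.
Scan r = 17..75 and keep those with exactly 1 one-bits:
r=17=10001 popcount=2 -> skip
r=18=10010 popcount=2 -> skip
r=19=10011 popcount=3 -> skip
r=20=10100 popcount=2 -> skip
r=21=10101 popcount=3 -> skip
r=22=10110 popcount=3 -> skip
r=23=10111 popcount=4 -> skip
r=24=11000 popcount=2 -> skip
r=25=11001 popcount=3 -> skip
r=26=11010 popcount=3 -> skip
r=27=11011 popcount=4 -> skip
r=28=11100 popcount=3 -> skip
r=29=11101 popcount=4 -> skip
r=30=11110 popcount=4 -> skip
r=31=11111 popcount=5 -> skip
r=32=100000 popcount=1 -> KEEP
r=33=100001 popcount=2 -> skip
r=34=100010 popcount=2 -> skip
r=35=100011 popcount=3 -> skip
r=36=100100 popcount=2 -> skip
r=37=100101 popcount=3 -> skip
r=38=100110 popcount=3 -> skip
r=39=100111 popcount=4 -> skip
r=40=101000 popcount=2 -> skip
r=41=101001 popcount=3 -> skip
r=42=101010 popcount=3 -> skip
r=43=101011 popcount=4 -> skip
r=44=101100 popcount=3 -> skip
r=45=101101 popcount=4 -> skip
r=46=101110 popcount=4 -> skip
r=47=101111 popcount=5 -> skip
r=48=110000 popcount=2 -> skip
r=49=110001 popcount=3 -> skip
r=50=110010 popcount=3 -> skip
r=51=110011 popcount=4 -> skip
r=52=110100 popcount=3 -> skip
r=53=110101 popcount=4 -> skip
r=54=110110 popcount=4 -> skip
r=55=110111 popcount=5 -> skip
r=56=111000 popcount=3 -> skip
r=57=111001 popcount=4 -> skip
r=58=111010 popcount=4 -> skip
r=59=111011 popcount=5 -> skip
r=60=111100 popcount=4 -> skip
r=61=111101 popcount=5 -> skip
r=62=111110 popcount=5 -> skip
r=63=111111 popcount=6 -> skip
r=64=1000000 popcount=1 -> KEEP
r=65=1000001 popcount=2 -> skip
r=66=1000010 popcount=2 -> skip
r=67=1000011 popcount=3 -> skip
r=68=1000100 popcount=2 -> skip
r=69=1000101 popcount=3 -> skip
r=70=1000110 popcount=3 -> skip
r=71=1000111 popcount=4 -> skip
r=72=1001000 popcount=2 -> skip
r=73=1001001 popcount=3 -> skip
r=74=1001010 popcount=3 -> skip
r=75=1001011 popcount=4 -> skip
Kept rows: 32 64

Answer: 32 64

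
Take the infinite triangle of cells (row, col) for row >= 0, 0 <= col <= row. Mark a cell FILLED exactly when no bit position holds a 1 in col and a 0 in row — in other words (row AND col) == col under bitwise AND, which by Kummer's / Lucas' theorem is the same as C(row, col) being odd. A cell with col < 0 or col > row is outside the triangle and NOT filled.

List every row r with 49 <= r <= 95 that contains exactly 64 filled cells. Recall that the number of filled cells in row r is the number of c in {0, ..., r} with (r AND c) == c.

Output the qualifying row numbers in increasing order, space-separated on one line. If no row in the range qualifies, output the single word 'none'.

Answer: 63 95

Derivation:
Row r has 2^popcount(r) filled cells, so we need popcount(r) = log2(64) = 6.
Scan r = 49..95 and keep those with exactly 6 one-bits:
r=49=110001 popcount=3 -> skip
r=50=110010 popcount=3 -> skip
r=51=110011 popcount=4 -> skip
r=52=110100 popcount=3 -> skip
r=53=110101 popcount=4 -> skip
r=54=110110 popcount=4 -> skip
r=55=110111 popcount=5 -> skip
r=56=111000 popcount=3 -> skip
r=57=111001 popcount=4 -> skip
r=58=111010 popcount=4 -> skip
r=59=111011 popcount=5 -> skip
r=60=111100 popcount=4 -> skip
r=61=111101 popcount=5 -> skip
r=62=111110 popcount=5 -> skip
r=63=111111 popcount=6 -> KEEP
r=64=1000000 popcount=1 -> skip
r=65=1000001 popcount=2 -> skip
r=66=1000010 popcount=2 -> skip
r=67=1000011 popcount=3 -> skip
r=68=1000100 popcount=2 -> skip
r=69=1000101 popcount=3 -> skip
r=70=1000110 popcount=3 -> skip
r=71=1000111 popcount=4 -> skip
r=72=1001000 popcount=2 -> skip
r=73=1001001 popcount=3 -> skip
r=74=1001010 popcount=3 -> skip
r=75=1001011 popcount=4 -> skip
r=76=1001100 popcount=3 -> skip
r=77=1001101 popcount=4 -> skip
r=78=1001110 popcount=4 -> skip
r=79=1001111 popcount=5 -> skip
r=80=1010000 popcount=2 -> skip
r=81=1010001 popcount=3 -> skip
r=82=1010010 popcount=3 -> skip
r=83=1010011 popcount=4 -> skip
r=84=1010100 popcount=3 -> skip
r=85=1010101 popcount=4 -> skip
r=86=1010110 popcount=4 -> skip
r=87=1010111 popcount=5 -> skip
r=88=1011000 popcount=3 -> skip
r=89=1011001 popcount=4 -> skip
r=90=1011010 popcount=4 -> skip
r=91=1011011 popcount=5 -> skip
r=92=1011100 popcount=4 -> skip
r=93=1011101 popcount=5 -> skip
r=94=1011110 popcount=5 -> skip
r=95=1011111 popcount=6 -> KEEP
Kept rows: 63 95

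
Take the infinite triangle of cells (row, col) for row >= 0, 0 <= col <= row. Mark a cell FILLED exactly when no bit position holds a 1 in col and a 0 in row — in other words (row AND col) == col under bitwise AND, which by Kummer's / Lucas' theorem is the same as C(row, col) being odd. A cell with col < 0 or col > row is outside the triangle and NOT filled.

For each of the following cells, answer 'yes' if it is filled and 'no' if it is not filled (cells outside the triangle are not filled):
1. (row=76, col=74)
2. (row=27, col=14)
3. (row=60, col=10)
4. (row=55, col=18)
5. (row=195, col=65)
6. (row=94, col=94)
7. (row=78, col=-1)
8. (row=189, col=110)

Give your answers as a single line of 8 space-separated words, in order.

Answer: no no no yes yes yes no no

Derivation:
(76,74): row=0b1001100, col=0b1001010, row AND col = 0b1001000 = 72; 72 != 74 -> empty
(27,14): row=0b11011, col=0b1110, row AND col = 0b1010 = 10; 10 != 14 -> empty
(60,10): row=0b111100, col=0b1010, row AND col = 0b1000 = 8; 8 != 10 -> empty
(55,18): row=0b110111, col=0b10010, row AND col = 0b10010 = 18; 18 == 18 -> filled
(195,65): row=0b11000011, col=0b1000001, row AND col = 0b1000001 = 65; 65 == 65 -> filled
(94,94): row=0b1011110, col=0b1011110, row AND col = 0b1011110 = 94; 94 == 94 -> filled
(78,-1): col outside [0, 78] -> not filled
(189,110): row=0b10111101, col=0b1101110, row AND col = 0b101100 = 44; 44 != 110 -> empty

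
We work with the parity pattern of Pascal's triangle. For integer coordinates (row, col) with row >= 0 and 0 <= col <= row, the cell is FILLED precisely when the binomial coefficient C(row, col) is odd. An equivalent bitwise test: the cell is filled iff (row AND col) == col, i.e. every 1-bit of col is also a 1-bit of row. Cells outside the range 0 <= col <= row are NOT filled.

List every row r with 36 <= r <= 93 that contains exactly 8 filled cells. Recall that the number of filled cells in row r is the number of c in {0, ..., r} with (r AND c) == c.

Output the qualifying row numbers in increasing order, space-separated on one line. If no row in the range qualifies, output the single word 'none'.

Answer: 37 38 41 42 44 49 50 52 56 67 69 70 73 74 76 81 82 84 88

Derivation:
Row r has 2^popcount(r) filled cells, so we need popcount(r) = log2(8) = 3.
Scan r = 36..93 and keep those with exactly 3 one-bits:
r=36=100100 popcount=2 -> skip
r=37=100101 popcount=3 -> KEEP
r=38=100110 popcount=3 -> KEEP
r=39=100111 popcount=4 -> skip
r=40=101000 popcount=2 -> skip
r=41=101001 popcount=3 -> KEEP
r=42=101010 popcount=3 -> KEEP
r=43=101011 popcount=4 -> skip
r=44=101100 popcount=3 -> KEEP
r=45=101101 popcount=4 -> skip
r=46=101110 popcount=4 -> skip
r=47=101111 popcount=5 -> skip
r=48=110000 popcount=2 -> skip
r=49=110001 popcount=3 -> KEEP
r=50=110010 popcount=3 -> KEEP
r=51=110011 popcount=4 -> skip
r=52=110100 popcount=3 -> KEEP
r=53=110101 popcount=4 -> skip
r=54=110110 popcount=4 -> skip
r=55=110111 popcount=5 -> skip
r=56=111000 popcount=3 -> KEEP
r=57=111001 popcount=4 -> skip
r=58=111010 popcount=4 -> skip
r=59=111011 popcount=5 -> skip
r=60=111100 popcount=4 -> skip
r=61=111101 popcount=5 -> skip
r=62=111110 popcount=5 -> skip
r=63=111111 popcount=6 -> skip
r=64=1000000 popcount=1 -> skip
r=65=1000001 popcount=2 -> skip
r=66=1000010 popcount=2 -> skip
r=67=1000011 popcount=3 -> KEEP
r=68=1000100 popcount=2 -> skip
r=69=1000101 popcount=3 -> KEEP
r=70=1000110 popcount=3 -> KEEP
r=71=1000111 popcount=4 -> skip
r=72=1001000 popcount=2 -> skip
r=73=1001001 popcount=3 -> KEEP
r=74=1001010 popcount=3 -> KEEP
r=75=1001011 popcount=4 -> skip
r=76=1001100 popcount=3 -> KEEP
r=77=1001101 popcount=4 -> skip
r=78=1001110 popcount=4 -> skip
r=79=1001111 popcount=5 -> skip
r=80=1010000 popcount=2 -> skip
r=81=1010001 popcount=3 -> KEEP
r=82=1010010 popcount=3 -> KEEP
r=83=1010011 popcount=4 -> skip
r=84=1010100 popcount=3 -> KEEP
r=85=1010101 popcount=4 -> skip
r=86=1010110 popcount=4 -> skip
r=87=1010111 popcount=5 -> skip
r=88=1011000 popcount=3 -> KEEP
r=89=1011001 popcount=4 -> skip
r=90=1011010 popcount=4 -> skip
r=91=1011011 popcount=5 -> skip
r=92=1011100 popcount=4 -> skip
r=93=1011101 popcount=5 -> skip
Kept rows: 37 38 41 42 44 49 50 52 56 67 69 70 73 74 76 81 82 84 88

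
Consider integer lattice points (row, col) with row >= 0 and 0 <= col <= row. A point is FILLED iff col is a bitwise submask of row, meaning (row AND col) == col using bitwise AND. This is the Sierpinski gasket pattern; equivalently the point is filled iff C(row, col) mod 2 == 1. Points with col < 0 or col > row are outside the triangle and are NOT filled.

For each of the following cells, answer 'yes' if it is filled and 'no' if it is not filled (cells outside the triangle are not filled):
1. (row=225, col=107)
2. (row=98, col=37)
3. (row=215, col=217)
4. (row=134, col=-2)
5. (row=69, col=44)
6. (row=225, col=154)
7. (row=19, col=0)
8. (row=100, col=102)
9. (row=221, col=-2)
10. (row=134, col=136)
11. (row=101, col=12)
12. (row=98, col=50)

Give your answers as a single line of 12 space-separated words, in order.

(225,107): row=0b11100001, col=0b1101011, row AND col = 0b1100001 = 97; 97 != 107 -> empty
(98,37): row=0b1100010, col=0b100101, row AND col = 0b100000 = 32; 32 != 37 -> empty
(215,217): col outside [0, 215] -> not filled
(134,-2): col outside [0, 134] -> not filled
(69,44): row=0b1000101, col=0b101100, row AND col = 0b100 = 4; 4 != 44 -> empty
(225,154): row=0b11100001, col=0b10011010, row AND col = 0b10000000 = 128; 128 != 154 -> empty
(19,0): row=0b10011, col=0b0, row AND col = 0b0 = 0; 0 == 0 -> filled
(100,102): col outside [0, 100] -> not filled
(221,-2): col outside [0, 221] -> not filled
(134,136): col outside [0, 134] -> not filled
(101,12): row=0b1100101, col=0b1100, row AND col = 0b100 = 4; 4 != 12 -> empty
(98,50): row=0b1100010, col=0b110010, row AND col = 0b100010 = 34; 34 != 50 -> empty

Answer: no no no no no no yes no no no no no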